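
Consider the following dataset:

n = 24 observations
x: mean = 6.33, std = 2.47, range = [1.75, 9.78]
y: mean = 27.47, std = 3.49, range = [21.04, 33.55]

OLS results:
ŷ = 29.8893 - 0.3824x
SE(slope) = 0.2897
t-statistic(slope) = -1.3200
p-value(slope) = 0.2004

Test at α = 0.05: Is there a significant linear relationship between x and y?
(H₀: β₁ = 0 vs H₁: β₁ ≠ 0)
Fail to reject H₀: p-value = 0.2004 ≥ α = 0.05. The linear relationship is not significant at the 5% level.

Hypothesis test for the slope coefficient:

H₀: β₁ = 0 (no linear relationship)
H₁: β₁ ≠ 0 (linear relationship exists)

Test statistic: t = β̂₁ / SE(β̂₁) = -0.3824 / 0.2897 = -1.3200

p = 0.2004: how often a slope estimate this far from 0 (in SE units) would arise by chance if β₁ were truly 0.

Decision rule: reject H₀ if p-value < α.
p-value = 0.2004 ≥ α = 0.05 → fail to reject H₀.

There is not sufficient evidence at the 5% significance level to conclude that a linear relationship exists between x and y.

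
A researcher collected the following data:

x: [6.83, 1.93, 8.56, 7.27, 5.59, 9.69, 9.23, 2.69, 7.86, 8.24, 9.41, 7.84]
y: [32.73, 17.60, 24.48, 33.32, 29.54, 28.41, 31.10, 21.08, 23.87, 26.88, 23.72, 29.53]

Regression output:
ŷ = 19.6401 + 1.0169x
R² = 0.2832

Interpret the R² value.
About 28.32% of the variability in y is accounted for by the regression on x (R² = 0.2832) — a weak linear fit.

R² = 1 − SS_res/SS_tot compares the residual scatter to the total scatter of y about its mean.

Here R² = 0.2832:
- Explained: 28.32% of the variation in y
- Unexplained (residual): 100% − 28.32% = 71.68%
- Rule of thumb (below 0.3 weak; 0.3 to below 0.7 moderate; 0.7 and above strong) → weak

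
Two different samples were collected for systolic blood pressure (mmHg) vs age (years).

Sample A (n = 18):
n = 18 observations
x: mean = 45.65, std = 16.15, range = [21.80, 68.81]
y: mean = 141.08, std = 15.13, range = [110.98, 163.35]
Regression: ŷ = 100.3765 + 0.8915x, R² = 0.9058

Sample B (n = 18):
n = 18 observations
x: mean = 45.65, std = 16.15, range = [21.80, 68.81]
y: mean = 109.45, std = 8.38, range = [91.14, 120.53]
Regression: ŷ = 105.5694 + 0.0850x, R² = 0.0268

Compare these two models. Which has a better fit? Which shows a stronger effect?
Model A has the better fit (R² = 0.9058 vs 0.0268). Model A shows the stronger effect (|β₁| = 0.8915 vs 0.0850).

Model Comparison:

Fit — compare R²:
- Model A: R² = 0.9058 → 90.58% of variance in blood pressure explained
- Model B: R² = 0.0268 → 2.68% of variance in blood pressure explained
- 0.9058 > 0.0268 → Model A has the better fit

Strength of effect — compare |β₁|:
- Model A: β₁ = 0.8915 → predicted blood pressure rises 0.8915 mmHg per additional year of age
- Model B: β₁ = 0.0850 → predicted blood pressure rises 0.0850 mmHg per additional year of age
- |0.8915| > |0.0850| → Model A shows the stronger marginal effect

Note: A steeper slope doesn't make a better model if the scatter around the line is large.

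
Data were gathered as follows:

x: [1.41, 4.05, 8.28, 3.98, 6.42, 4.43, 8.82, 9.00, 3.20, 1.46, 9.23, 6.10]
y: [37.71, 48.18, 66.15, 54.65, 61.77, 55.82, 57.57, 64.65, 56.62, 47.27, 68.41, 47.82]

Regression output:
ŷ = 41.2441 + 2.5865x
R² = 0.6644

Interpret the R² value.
About 66.44% of the variability in y is accounted for by the regression on x (R² = 0.6644) — a moderate linear fit.

R² (coefficient of determination) measures the proportion of variance in y explained by the regression model.

Here R² = 0.6644:
- Explained: 66.44% of the variation in y
- Unexplained (residual): 100% − 66.44% = 33.56%
- Rule of thumb (below 0.3 weak; 0.3 to below 0.7 moderate; 0.7 and above strong) → moderate

Note: R² says nothing about causation, and a high R² does not by itself mean the linear form is appropriate — check the residuals.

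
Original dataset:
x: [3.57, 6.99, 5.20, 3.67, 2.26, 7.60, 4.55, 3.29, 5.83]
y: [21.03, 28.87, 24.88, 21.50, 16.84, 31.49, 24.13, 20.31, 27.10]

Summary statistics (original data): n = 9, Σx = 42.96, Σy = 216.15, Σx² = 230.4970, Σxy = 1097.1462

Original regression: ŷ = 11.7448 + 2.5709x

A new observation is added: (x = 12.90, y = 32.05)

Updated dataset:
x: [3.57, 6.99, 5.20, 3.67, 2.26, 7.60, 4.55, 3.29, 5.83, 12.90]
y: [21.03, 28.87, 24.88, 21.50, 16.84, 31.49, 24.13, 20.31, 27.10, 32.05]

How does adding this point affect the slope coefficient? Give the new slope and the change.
Adding the point moves β₁ from 2.5709 to 1.4627, i.e. it decreases by 1.1082 (-43.1%).

The new point has HIGH LEVERAGE: x = 12.90 is far from the original mean x̄ = 42.96/9 ≈ 4.77 (original range [2.26, 7.60]).

Step 1: Update the sums with the new point (n goes from 9 to 10)
Σx  = 42.96 + 12.90 = 55.86
Σy  = 216.15 + 32.05 = 248.20
Σx² = 230.4970 + 12.90² = 230.4970 + 166.4100 = 396.9070
Σxy = 1097.1462 + 12.90×32.05 = 1097.1462 + 413.4450 = 1510.5912

Step 2: Recompute the slope with b₁ = (nΣxy − ΣxΣy) / (nΣx² − (Σx)²)
Numerator   = 10×1510.5912 − 55.86×248.20 = 15105.9120 − 13864.4520 = 1241.4600
Denominator = 10×396.9070 − 55.86² = 3969.0700 − 3120.3396 = 848.7304
b₁(new) = 1241.4600 / 848.7304 = 1.4627

(Same formula on the original sums: (9×1097.1462 − 42.96×216.15) / (9×230.4970 − 42.96²) = 588.5118 / 228.9114 = 2.5709, matching the given fit.)

Step 3: Change in slope
Δβ₁ = 1.4627 − 2.5709 = -1.1082
Relative change = -1.1082 / 2.5709 × 100% = -43.1%
→ the slope decreases when the point is added.

Because the point sits below the extension of the original line at a high-leverage x, it tilts the fit down.
In practice: refit with and without it and report both if conclusions differ.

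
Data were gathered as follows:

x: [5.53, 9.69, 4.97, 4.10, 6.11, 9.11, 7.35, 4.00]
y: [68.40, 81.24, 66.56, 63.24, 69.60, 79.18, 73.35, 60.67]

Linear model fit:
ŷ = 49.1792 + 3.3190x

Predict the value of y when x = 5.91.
ŷ = 68.7945

To predict y for x = 5.91, substitute into the regression equation:

ŷ = 49.1792 + 3.3190 × 5.91
ŷ = 49.1792 + 19.6153
ŷ = 68.7945

This is a point prediction; actual observations scatter around it by roughly the residual standard deviation.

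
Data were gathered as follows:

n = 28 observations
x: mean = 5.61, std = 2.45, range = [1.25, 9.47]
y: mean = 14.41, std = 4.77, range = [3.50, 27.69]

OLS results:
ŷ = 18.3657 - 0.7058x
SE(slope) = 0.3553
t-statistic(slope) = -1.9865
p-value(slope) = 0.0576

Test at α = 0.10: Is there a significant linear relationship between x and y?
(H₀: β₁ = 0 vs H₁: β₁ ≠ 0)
Since p-value = 0.0576 < α = 0.10, reject H₀ — the slope is significantly different from 0.

Hypothesis test for the slope coefficient:

H₀: β₁ = 0 (no linear relationship)
H₁: β₁ ≠ 0 (linear relationship exists)

Test statistic: t = β̂₁ / SE(β̂₁) = -0.7058 / 0.3553 = -1.9865

p = 0.0576: how often a slope estimate this far from 0 (in SE units) would arise by chance if β₁ were truly 0.

Decision rule: reject H₀ if p-value < α.
p-value = 0.0576 < α = 0.10 → reject H₀.

At α = 0.10 the data do provide convincing evidence of a nonzero slope.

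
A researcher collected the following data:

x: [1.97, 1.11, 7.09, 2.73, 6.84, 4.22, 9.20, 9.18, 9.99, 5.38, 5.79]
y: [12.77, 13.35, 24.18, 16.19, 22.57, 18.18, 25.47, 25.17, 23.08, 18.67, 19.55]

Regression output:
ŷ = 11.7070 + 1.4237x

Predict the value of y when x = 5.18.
ŷ = 19.0818

x = 5.18 lies inside the observed range [1.11, 9.99], so the fitted equation applies directly:

ŷ = 11.7070 + 1.4237 × 5.18
ŷ = 11.7070 + 7.3748
ŷ = 19.0818

This is the fitted mean response at that x — an individual observation would come with a wider prediction interval.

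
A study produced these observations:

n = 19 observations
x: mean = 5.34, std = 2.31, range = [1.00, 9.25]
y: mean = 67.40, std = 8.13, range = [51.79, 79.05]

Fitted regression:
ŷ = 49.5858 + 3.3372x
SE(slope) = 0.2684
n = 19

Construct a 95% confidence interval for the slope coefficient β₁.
The 95% CI for β₁ is (2.7709, 3.9035)

Confidence interval for the slope:

The 95% CI for β₁ is: β̂₁ ± t*(α/2, n-2) × SE(β̂₁)

Step 1: Find critical t-value
- Confidence level = 0.95
- Degrees of freedom = n - 2 = 19 - 2 = 17
- t*(α/2, 17) = 2.1098

Step 2: Calculate margin of error
Margin = 2.1098 × 0.2684 = 0.5663

Step 3: Construct interval
CI = 3.3372 ± 0.5663
CI = (2.7709, 3.9035)

Interpretation: intervals built this way capture the true β₁ in 95% of repeated samples; here the plausible range for the per-unit effect of x on y is 2.7709 to 3.9035.
The interval does not include 0, suggesting a significant linear relationship.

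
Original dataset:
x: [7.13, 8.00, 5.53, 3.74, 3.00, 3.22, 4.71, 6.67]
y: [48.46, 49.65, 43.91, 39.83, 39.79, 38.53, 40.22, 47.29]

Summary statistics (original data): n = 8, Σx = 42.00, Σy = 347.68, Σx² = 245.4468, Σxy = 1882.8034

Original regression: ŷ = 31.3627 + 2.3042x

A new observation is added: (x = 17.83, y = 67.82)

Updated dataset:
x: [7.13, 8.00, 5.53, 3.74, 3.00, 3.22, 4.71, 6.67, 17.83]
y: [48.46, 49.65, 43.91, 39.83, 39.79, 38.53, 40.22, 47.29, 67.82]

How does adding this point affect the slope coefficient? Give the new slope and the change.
New slope β₁ = 1.9918 versus 2.3042 before: a change of -0.3124 (-13.6%).

The new point has HIGH LEVERAGE: x = 17.83 is far from the original mean x̄ = 42.00/8 ≈ 5.25 (original range [3.00, 8.00]).

Step 1: Update the sums with the new point (n goes from 8 to 9)
Σx  = 42.00 + 17.83 = 59.83
Σy  = 347.68 + 67.82 = 415.50
Σx² = 245.4468 + 17.83² = 245.4468 + 317.9089 = 563.3557
Σxy = 1882.8034 + 17.83×67.82 = 1882.8034 + 1209.2306 = 3092.0340

Step 2: Recompute the slope with b₁ = (nΣxy − ΣxΣy) / (nΣx² − (Σx)²)
Numerator   = 9×3092.0340 − 59.83×415.50 = 27828.3060 − 24859.3650 = 2968.9410
Denominator = 9×563.3557 − 59.83² = 5070.2013 − 3579.6289 = 1490.5724
b₁(new) = 2968.9410 / 1490.5724 = 1.9918

(Same formula on the original sums: (8×1882.8034 − 42.00×347.68) / (8×245.4468 − 42.00²) = 459.8672 / 199.5744 = 2.3042, matching the given fit.)

Step 3: Change in slope
Δβ₁ = 1.9918 − 2.3042 = -0.3124
Relative change = -0.3124 / 2.3042 × 100% = -13.6%
→ the slope decreases when the point is added.

A high-leverage point only changes the slope if it is off the original line; here y = 67.82 is below the original trend, so the slope decreases.
In practice: investigate whether it comes from the same population as the rest of the sample.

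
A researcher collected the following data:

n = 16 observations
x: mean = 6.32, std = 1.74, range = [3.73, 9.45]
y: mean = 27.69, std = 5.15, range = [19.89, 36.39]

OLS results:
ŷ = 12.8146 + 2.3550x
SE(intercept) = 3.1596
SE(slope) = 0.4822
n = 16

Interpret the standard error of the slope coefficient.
SE(β̂₁) = 0.4822 is the estimated standard deviation of the slope estimate across repeated samples; relative to β̂₁ = 2.3550 that is 20.5%, a moderately precise estimate.

SE(β̂₁) = s / √Sxx, where s is the residual standard deviation and Sxx = Σ(x − x̄)². It is the yardstick for how far β̂₁ = 2.3550 could plausibly be from the true slope.

Relative precision:
- SE / |β̂₁| = 0.4822 / 2.3550 = 20.5%
- Rule of thumb (under 20%: precise; 20% to under 50%: moderately precise; 50% or more: imprecise) → moderately precise

Link to the t-test: t = β̂₁ / SE(β̂₁) = 2.3550 / 0.4822 = 4.8839, the statistic for H₀: β₁ = 0.

What drives SE(β̂₁): larger n (here n = 16) → smaller SE.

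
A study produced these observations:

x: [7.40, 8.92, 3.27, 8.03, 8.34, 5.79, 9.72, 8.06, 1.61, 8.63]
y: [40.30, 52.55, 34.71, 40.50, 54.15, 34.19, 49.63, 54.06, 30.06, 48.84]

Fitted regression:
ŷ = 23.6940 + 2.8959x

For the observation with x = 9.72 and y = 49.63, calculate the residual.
Residual = -2.2121

The residual is the difference between the actual value and the predicted value:

Residual = y - ŷ

Step 1: Calculate predicted value
ŷ = 23.6940 + 2.8959 × 9.72
ŷ = 51.8421

Step 2: Calculate residual
Residual = 49.63 - 51.8421
Residual = -2.2121

Sign check: y < ŷ, so the point is below the line and the fit overestimates here.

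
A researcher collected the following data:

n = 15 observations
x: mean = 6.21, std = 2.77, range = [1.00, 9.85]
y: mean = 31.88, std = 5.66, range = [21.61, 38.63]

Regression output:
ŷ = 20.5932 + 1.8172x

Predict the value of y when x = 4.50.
ŷ = 28.7706

To predict y for x = 4.50, substitute into the regression equation:

ŷ = 20.5932 + 1.8172 × 4.50
ŷ = 20.5932 + 8.1774
ŷ = 28.7706

This is the fitted mean response at that x — an individual observation would come with a wider prediction interval.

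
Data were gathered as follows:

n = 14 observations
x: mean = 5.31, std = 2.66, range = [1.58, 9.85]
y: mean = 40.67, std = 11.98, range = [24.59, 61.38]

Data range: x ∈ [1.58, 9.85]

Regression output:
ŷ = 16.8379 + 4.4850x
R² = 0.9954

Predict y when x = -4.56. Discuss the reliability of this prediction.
ŷ = -3.6137, but this is extrapolation (below the data range [1.58, 9.85]) and may be unreliable.

Prediction calculation:
ŷ = 16.8379 + 4.4850 × (-4.56)
ŷ = -3.6137

Reliability:
- Data range: x ∈ [1.58, 9.85]
- Prediction point: x = -4.56 is 6.14 units below the observed range → this is EXTRAPOLATION, not interpolation

Why that matters here:
- Real relationships often flatten, saturate, or turn nonlinear at extremes
- The linear relationship may not hold outside the observed range

Report the number if required, but flag clearly that it is an extrapolation.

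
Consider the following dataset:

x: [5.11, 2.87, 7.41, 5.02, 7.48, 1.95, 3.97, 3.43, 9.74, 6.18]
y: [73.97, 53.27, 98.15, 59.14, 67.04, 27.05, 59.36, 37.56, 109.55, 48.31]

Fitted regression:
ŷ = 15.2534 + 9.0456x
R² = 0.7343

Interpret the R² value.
R² = 0.7343 means 73.43% of the variation in y is explained by the linear relationship with x. This indicates a strong fit.

The coefficient of determination R² is the fraction of the total variation in y that the fitted line accounts for.

Here R² = 0.7343:
- Explained: 73.43% of the variation in y
- Unexplained (residual): 100% − 73.43% = 26.57%
- Rule of thumb (below 0.3 weak; 0.3 to below 0.7 moderate; 0.7 and above strong) → strong

Note: R² says nothing about causation, and a high R² does not by itself mean the linear form is appropriate — check the residuals.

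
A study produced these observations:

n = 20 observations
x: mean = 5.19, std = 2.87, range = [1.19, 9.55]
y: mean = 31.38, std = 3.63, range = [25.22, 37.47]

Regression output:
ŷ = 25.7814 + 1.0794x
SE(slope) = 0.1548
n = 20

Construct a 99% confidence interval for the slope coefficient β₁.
The 99% CI for β₁ is (0.6338, 1.5250)

Confidence interval for the slope:

The 99% CI for β₁ is: β̂₁ ± t*(α/2, n-2) × SE(β̂₁)

Step 1: Find critical t-value
- Confidence level = 0.99
- Degrees of freedom = n - 2 = 20 - 2 = 18
- t*(α/2, 18) = 2.8784

Step 2: Calculate margin of error
Margin = 2.8784 × 0.1548 = 0.4456

Step 3: Construct interval
CI = 1.0794 ± 0.4456
CI = (0.6338, 1.5250)

Interpretation: We are 99% confident that the true slope β₁ lies between 0.6338 and 1.5250.
Since 0 is outside the interval, a two-sided test at α = 0.01 would reject H₀: β₁ = 0.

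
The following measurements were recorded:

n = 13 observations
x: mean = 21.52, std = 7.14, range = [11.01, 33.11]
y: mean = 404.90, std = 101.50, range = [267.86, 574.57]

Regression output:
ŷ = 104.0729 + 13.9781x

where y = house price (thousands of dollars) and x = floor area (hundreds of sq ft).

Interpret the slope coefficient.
An increase of one hundred sq ft in floor area is associated with a 13.9781 thousand dollars increase in predicted house price.

The slope β₁ = 13.9781 gives the rate at which the fitted house price changes with floor area.

Interpretation:
- Floor area up by 1 hundred sq ft → predicted house price increases by 13.9781 thousand dollars
- The effect is assumed constant over the observed range of x (linearity)

The intercept β₀ = 104.0729 is the predicted house price when floor area = 0; since the smallest observed x is 11.01, this is an extrapolation and mainly anchors the line.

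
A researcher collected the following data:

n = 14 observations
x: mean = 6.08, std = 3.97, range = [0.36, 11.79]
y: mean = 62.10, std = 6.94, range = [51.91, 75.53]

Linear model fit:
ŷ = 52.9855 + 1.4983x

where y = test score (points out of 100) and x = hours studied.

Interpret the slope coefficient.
For each additional hour of study time, predicted test score increases by approximately 1.4983 points.

The slope β₁ = 1.4983 gives the rate at which the fitted test score changes with study time.

Interpretation:
- Study time up by 1 hour → predicted test score increases by 1.4983 points
- The effect is assumed constant over the observed range of x (linearity)

(β₀ = 52.9855 is the fitted value at x = 0 and is not part of the slope interpretation.)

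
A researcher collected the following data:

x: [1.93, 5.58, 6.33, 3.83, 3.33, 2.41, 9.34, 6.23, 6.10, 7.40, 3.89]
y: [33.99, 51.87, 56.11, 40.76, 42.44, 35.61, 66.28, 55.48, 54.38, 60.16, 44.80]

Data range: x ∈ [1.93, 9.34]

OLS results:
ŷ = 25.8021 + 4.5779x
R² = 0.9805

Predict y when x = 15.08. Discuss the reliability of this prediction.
The equation gives ŷ = 94.8368; however x = 15.08 is 5.74 units above the observed range, so this extrapolated value should not be trusted.

Prediction calculation:
ŷ = 25.8021 + 4.5779 × 15.08
ŷ = 94.8368

Reliability:
- Data range: x ∈ [1.93, 9.34]
- Prediction point: x = 15.08 is 5.74 units above the observed range → this is EXTRAPOLATION, not interpolation

Why that matters here:
- The standard error of prediction grows with (x − x̄)², and x = 15.08 is far from x̄ = 5.12
- R² describes fit only over the sampled x values; it says nothing about behaviour beyond them
- The linear relationship may not hold outside the observed range

A defensible statement: 'if the linear trend continued to x = 15.08, y would be about 94.8368' — the premise is untested.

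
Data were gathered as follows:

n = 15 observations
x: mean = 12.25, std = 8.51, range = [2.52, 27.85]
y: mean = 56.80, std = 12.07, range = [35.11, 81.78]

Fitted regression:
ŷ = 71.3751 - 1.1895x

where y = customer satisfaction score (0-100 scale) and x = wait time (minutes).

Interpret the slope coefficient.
For each additional minute of wait time, predicted satisfaction score decreases by approximately 1.1895 points.

The slope coefficient β₁ = -1.1895 represents the marginal effect of wait time on satisfaction score.

Interpretation:
- Wait time up by 1 minute → predicted satisfaction score decreases by 1.1895 points
- The effect is assumed constant over the observed range of x (linearity)

(β₀ = 71.3751 is the fitted value at x = 0 and is not part of the slope interpretation.)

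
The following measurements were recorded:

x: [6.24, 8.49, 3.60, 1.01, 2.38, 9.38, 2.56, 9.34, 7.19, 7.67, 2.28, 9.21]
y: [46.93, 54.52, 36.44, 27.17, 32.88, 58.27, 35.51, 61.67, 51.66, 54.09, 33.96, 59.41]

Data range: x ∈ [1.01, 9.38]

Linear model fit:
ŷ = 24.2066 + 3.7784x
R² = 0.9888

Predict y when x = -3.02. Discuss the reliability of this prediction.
ŷ = 12.7958, but this is extrapolation (below the data range [1.01, 9.38]) and may be unreliable.

Prediction calculation:
ŷ = 24.2066 + 3.7784 × (-3.02)
ŷ = 12.7958

Reliability:
- Data range: x ∈ [1.01, 9.38]
- Prediction point: x = -3.02 is 4.03 units below the observed range → this is EXTRAPOLATION, not interpolation

Why that matters here:
- There are no observations near this x to validate the fitted line there
- The linear relationship may not hold outside the observed range
- Real relationships often flatten, saturate, or turn nonlinear at extremes

Report the number if required, but flag clearly that it is an extrapolation.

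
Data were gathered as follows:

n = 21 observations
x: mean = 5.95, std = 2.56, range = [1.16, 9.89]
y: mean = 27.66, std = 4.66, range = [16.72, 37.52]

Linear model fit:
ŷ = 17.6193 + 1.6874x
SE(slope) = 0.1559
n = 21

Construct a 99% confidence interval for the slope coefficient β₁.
The 99% CI for β₁ is (1.2414, 2.1334)

Confidence interval for the slope:

The 99% CI for β₁ is: β̂₁ ± t*(α/2, n-2) × SE(β̂₁)

Step 1: Find critical t-value
- Confidence level = 0.99
- Degrees of freedom = n - 2 = 21 - 2 = 19
- t*(α/2, 19) = 2.8609

Step 2: Calculate margin of error
Margin = 2.8609 × 0.1559 = 0.4460

Step 3: Construct interval
CI = 1.6874 ± 0.4460
CI = (1.2414, 2.1334)

Interpretation: intervals built this way capture the true β₁ in 99% of repeated samples; here the plausible range for the per-unit effect of x on y is 1.2414 to 2.1334.
The interval does not include 0, suggesting a significant linear relationship.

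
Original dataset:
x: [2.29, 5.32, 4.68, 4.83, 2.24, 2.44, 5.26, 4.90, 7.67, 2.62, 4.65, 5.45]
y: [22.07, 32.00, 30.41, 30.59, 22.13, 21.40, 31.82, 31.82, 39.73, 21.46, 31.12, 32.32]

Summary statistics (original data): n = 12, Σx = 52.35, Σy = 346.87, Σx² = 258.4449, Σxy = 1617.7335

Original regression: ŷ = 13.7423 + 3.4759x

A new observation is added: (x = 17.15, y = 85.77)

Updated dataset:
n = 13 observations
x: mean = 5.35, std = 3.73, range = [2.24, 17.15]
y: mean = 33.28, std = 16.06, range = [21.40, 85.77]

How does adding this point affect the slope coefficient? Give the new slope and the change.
New slope β₁ = 4.2856 versus 3.4759 before: a change of +0.8097 (+23.3%).

The new point has HIGH LEVERAGE: x = 17.15 is far from the original mean x̄ = 52.35/12 ≈ 4.36 (original range [2.24, 7.67]).

Step 1: Update the sums with the new point (n goes from 12 to 13)
Σx  = 52.35 + 17.15 = 69.50
Σy  = 346.87 + 85.77 = 432.64
Σx² = 258.4449 + 17.15² = 258.4449 + 294.1225 = 552.5674
Σxy = 1617.7335 + 17.15×85.77 = 1617.7335 + 1470.9555 = 3088.6890

Step 2: Recompute the slope with b₁ = (nΣxy − ΣxΣy) / (nΣx² − (Σx)²)
Numerator   = 13×3088.6890 − 69.50×432.64 = 40152.9570 − 30068.4800 = 10084.4770
Denominator = 13×552.5674 − 69.50² = 7183.3762 − 4830.2500 = 2353.1262
b₁(new) = 10084.4770 / 2353.1262 = 4.2856

(Same formula on the original sums: (12×1617.7335 − 52.35×346.87) / (12×258.4449 − 52.35²) = 1254.1575 / 360.8163 = 3.4759, matching the given fit.)

Step 3: Change in slope
Δβ₁ = 4.2856 − 3.4759 = +0.8097
Relative change = +0.8097 / 3.4759 × 100% = +23.3%
→ the slope increases when the point is added.

A high-leverage point only changes the slope if it is off the original line; here y = 85.77 is above the original trend, so the slope increases.
In practice: refit with and without it and report both if conclusions differ; examine leverage (hᵢ) and Cook's distance rather than deleting it automatically.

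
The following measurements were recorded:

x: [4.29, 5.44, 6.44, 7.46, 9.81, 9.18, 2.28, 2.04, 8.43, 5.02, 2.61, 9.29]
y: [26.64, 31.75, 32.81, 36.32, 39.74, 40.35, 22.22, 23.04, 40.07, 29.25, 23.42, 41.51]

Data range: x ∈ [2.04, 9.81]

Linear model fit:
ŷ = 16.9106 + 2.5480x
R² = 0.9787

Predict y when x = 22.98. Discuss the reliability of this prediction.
ŷ = 75.4636 (extrapolation — x = 22.98 lies outside [2.04, 9.81], so reliability is low).

Prediction calculation:
ŷ = 16.9106 + 2.5480 × 22.98
ŷ = 75.4636

Reliability:
- Data range: x ∈ [2.04, 9.81]
- Prediction point: x = 22.98 is 13.17 units above the observed range → this is EXTRAPOLATION, not interpolation

Why that matters here:
- The linear relationship may not hold outside the observed range
- The standard error of prediction grows with (x − x̄)², and x = 22.98 is far from x̄ = 6.02
- R² describes fit only over the sampled x values; it says nothing about behaviour beyond them

The R² = 0.9787 only validates the fit within [2.04, 9.81]; treat ŷ = 75.4636 with caution.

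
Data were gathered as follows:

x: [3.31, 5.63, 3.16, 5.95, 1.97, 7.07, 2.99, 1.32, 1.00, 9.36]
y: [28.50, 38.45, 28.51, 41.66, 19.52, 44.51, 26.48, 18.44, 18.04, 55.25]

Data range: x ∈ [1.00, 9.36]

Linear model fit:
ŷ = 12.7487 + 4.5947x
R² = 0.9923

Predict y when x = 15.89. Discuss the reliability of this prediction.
ŷ = 85.7585 (extrapolation — x = 15.89 lies outside [1.00, 9.36], so reliability is low).

Prediction calculation:
ŷ = 12.7487 + 4.5947 × 15.89
ŷ = 85.7585

Reliability:
- Data range: x ∈ [1.00, 9.36]
- Prediction point: x = 15.89 is 6.53 units above the observed range → this is EXTRAPOLATION, not interpolation

Why that matters here:
- The standard error of prediction grows with (x − x̄)², and x = 15.89 is far from x̄ = 4.18
- There are no observations near this x to validate the fitted line there
- R² describes fit only over the sampled x values; it says nothing about behaviour beyond them

Report the number if required, but flag clearly that it is an extrapolation.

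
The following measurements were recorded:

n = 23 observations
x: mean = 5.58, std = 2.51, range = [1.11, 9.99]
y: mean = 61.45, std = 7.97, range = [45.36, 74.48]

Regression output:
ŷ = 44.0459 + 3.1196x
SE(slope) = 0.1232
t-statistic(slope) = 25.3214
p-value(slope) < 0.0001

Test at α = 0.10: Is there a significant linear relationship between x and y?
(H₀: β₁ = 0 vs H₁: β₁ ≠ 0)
p-value < 0.0001 < α = 0.10, so we reject H₀. The relationship is significant.

Hypothesis test for the slope coefficient:

H₀: β₁ = 0 (no linear relationship)
H₁: β₁ ≠ 0 (linear relationship exists)

Test statistic: t = β̂₁ / SE(β̂₁) = 3.1196 / 0.1232 = 25.3214

p < 0.0001: how often a slope estimate this far from 0 (in SE units) would arise by chance if β₁ were truly 0.

Decision rule: reject H₀ if p-value < α.
p-value < 0.0001 < α = 0.10 → reject H₀.

There is sufficient evidence at the 10% significance level to conclude that a linear relationship exists between x and y.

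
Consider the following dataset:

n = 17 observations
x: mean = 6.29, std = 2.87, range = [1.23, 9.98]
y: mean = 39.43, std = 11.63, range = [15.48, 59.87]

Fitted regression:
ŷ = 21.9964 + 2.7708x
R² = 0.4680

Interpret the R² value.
About 46.80% of the variability in y is accounted for by the regression on x (R² = 0.4680) — a moderate linear fit.

The coefficient of determination R² is the fraction of the total variation in y that the fitted line accounts for.

Here R² = 0.4680:
- Explained: 46.80% of the variation in y
- Unexplained (residual): 100% − 46.80% = 53.20%
- Rule of thumb (below 0.3 weak; 0.3 to below 0.7 moderate; 0.7 and above strong) → moderate

Equivalently, for simple linear regression R² = r², so |r| = √0.4680 ≈ 0.6841.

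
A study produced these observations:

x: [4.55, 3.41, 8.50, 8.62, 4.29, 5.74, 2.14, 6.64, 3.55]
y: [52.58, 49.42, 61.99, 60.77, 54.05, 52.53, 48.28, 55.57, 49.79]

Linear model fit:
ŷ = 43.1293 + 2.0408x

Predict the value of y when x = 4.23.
ŷ = 51.7619

To predict y for x = 4.23, substitute into the regression equation:

ŷ = 43.1293 + 2.0408 × 4.23
ŷ = 43.1293 + 8.6326
ŷ = 51.7619

This is the fitted mean response at that x — an individual observation would come with a wider prediction interval.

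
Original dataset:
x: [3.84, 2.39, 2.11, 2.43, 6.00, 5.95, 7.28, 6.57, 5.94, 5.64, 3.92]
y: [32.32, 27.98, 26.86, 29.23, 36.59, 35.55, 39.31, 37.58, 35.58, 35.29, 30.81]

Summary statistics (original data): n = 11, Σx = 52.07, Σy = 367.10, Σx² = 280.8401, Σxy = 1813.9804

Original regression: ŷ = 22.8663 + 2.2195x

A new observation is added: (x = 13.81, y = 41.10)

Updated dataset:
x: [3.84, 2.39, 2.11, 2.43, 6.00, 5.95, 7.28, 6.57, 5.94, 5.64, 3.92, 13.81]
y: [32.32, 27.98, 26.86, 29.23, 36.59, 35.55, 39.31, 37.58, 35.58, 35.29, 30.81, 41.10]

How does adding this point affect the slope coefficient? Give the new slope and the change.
The slope changes from 2.2195 to 1.2792 (change of -0.9403, or -42.4%).

x = 13.81 lies well outside the original x-range [2.11, 7.28] (x̄ ≈ 4.73), so this observation has high leverage and can move the slope substantially.

Step 1: Update the sums with the new point (n goes from 11 to 12)
Σx  = 52.07 + 13.81 = 65.88
Σy  = 367.10 + 41.10 = 408.20
Σx² = 280.8401 + 13.81² = 280.8401 + 190.7161 = 471.5562
Σxy = 1813.9804 + 13.81×41.10 = 1813.9804 + 567.5910 = 2381.5714

Step 2: Recompute the slope with b₁ = (nΣxy − ΣxΣy) / (nΣx² − (Σx)²)
Numerator   = 12×2381.5714 − 65.88×408.20 = 28578.8568 − 26892.2160 = 1686.6408
Denominator = 12×471.5562 − 65.88² = 5658.6744 − 4340.1744 = 1318.5000
b₁(new) = 1686.6408 / 1318.5000 = 1.2792

(Same formula on the original sums: (11×1813.9804 − 52.07×367.10) / (11×280.8401 − 52.07²) = 838.8874 / 377.9562 = 2.2195, matching the given fit.)

Step 3: Change in slope
Δβ₁ = 1.2792 − 2.2195 = -0.9403
Relative change = -0.9403 / 2.2195 × 100% = -42.4%
→ the slope decreases when the point is added.

A high-leverage point only changes the slope if it is off the original line; here y = 41.10 is below the original trend, so the slope decreases.
In practice: investigate whether it comes from the same population as the rest of the sample; examine leverage (hᵢ) and Cook's distance rather than deleting it automatically.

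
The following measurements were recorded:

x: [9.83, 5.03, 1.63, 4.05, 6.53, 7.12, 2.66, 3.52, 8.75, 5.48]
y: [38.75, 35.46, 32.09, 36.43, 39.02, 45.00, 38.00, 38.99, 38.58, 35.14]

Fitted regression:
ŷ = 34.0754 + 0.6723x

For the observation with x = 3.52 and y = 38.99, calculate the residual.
Residual = 2.5481

The residual is the difference between the actual value and the predicted value:

Residual = y - ŷ

Step 1: Calculate predicted value
ŷ = 34.0754 + 0.6723 × 3.52
ŷ = 36.4419

Step 2: Calculate residual
Residual = 38.99 - 36.4419
Residual = 2.5481

The residual is positive, so the observed y = 38.99 sits above the regression line (the line underestimates it by 2.5481).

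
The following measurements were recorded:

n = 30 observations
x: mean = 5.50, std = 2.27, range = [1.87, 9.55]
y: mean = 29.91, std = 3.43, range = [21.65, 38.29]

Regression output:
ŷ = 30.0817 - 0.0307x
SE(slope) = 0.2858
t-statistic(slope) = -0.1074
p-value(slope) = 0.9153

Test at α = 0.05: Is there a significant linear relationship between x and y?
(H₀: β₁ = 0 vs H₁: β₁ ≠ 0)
Since p-value = 0.9153 ≥ α = 0.05, fail to reject H₀ — the slope is not significantly different from 0.

Hypothesis test for the slope coefficient:

H₀: β₁ = 0 (no linear relationship)
H₁: β₁ ≠ 0 (linear relationship exists)

Test statistic: t = β̂₁ / SE(β̂₁) = -0.0307 / 0.2858 = -0.1074

The p-value (0.9153) is the probability, under H₀, of a t-statistic at least as extreme as |t| = 0.1074 (two-sided, df = n − 2 = 28).

Decision rule: reject H₀ if p-value < α.
p-value = 0.9153 ≥ α = 0.05 → fail to reject H₀.

There is not sufficient evidence at the 5% significance level to conclude that a linear relationship exists between x and y.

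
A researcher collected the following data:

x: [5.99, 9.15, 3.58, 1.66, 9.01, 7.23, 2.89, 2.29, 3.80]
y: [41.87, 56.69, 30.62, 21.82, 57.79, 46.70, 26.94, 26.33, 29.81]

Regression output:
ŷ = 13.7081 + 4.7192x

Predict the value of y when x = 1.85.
ŷ = 22.4386

x = 1.85 lies inside the observed range [1.66, 9.15], so the fitted equation applies directly:

ŷ = 13.7081 + 4.7192 × 1.85
ŷ = 13.7081 + 8.7305
ŷ = 22.4386

This is a point prediction; actual observations scatter around it by roughly the residual standard deviation.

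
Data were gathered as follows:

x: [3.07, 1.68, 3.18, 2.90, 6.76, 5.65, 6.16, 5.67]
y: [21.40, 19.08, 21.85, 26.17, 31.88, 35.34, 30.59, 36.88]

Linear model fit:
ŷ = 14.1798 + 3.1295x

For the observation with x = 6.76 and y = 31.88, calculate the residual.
Residual = -3.4552

The residual is the difference between the actual value and the predicted value:

Residual = y - ŷ

Step 1: Calculate predicted value
ŷ = 14.1798 + 3.1295 × 6.76
ŷ = 35.3352

Step 2: Calculate residual
Residual = 31.88 - 35.3352
Residual = -3.4552

Sign check: y < ŷ, so the point is below the line and the fit overestimates here.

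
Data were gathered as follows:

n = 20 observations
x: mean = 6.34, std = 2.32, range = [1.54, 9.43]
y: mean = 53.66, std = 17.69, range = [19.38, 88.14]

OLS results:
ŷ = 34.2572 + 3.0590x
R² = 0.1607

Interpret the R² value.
The model explains 16.07% of the variance in y (R² = 0.1607), leaving 83.93% unexplained; the fit is weak.

The coefficient of determination R² is the fraction of the total variation in y that the fitted line accounts for.

Here R² = 0.1607:
- Explained: 16.07% of the variation in y
- Unexplained (residual): 100% − 16.07% = 83.93%
- Rule of thumb (below 0.3 weak; 0.3 to below 0.7 moderate; 0.7 and above strong) → weak

Note: R² never decreases when predictors are added, so it should not be used alone to compare models of different size.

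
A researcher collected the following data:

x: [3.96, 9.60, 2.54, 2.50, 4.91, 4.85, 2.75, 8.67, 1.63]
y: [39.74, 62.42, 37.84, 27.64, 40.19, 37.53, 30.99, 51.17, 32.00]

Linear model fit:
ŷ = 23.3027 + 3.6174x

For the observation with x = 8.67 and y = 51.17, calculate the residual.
Residual = -3.4956

The residual is the difference between the actual value and the predicted value:

Residual = y - ŷ

Step 1: Calculate predicted value
ŷ = 23.3027 + 3.6174 × 8.67
ŷ = 54.6656

Step 2: Calculate residual
Residual = 51.17 - 54.6656
Residual = -3.4956

Sign check: y < ŷ, so the point is below the line and the fit overestimates here.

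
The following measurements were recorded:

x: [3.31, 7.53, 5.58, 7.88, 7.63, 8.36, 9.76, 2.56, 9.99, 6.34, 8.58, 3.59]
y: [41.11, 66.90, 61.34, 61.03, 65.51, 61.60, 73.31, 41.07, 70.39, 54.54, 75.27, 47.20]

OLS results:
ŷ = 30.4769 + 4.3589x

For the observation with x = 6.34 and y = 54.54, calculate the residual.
Residual = -3.5723

The residual is the difference between the actual value and the predicted value:

Residual = y - ŷ

Step 1: Calculate predicted value
ŷ = 30.4769 + 4.3589 × 6.34
ŷ = 58.1123

Step 2: Calculate residual
Residual = 54.54 - 58.1123
Residual = -3.5723

The residual is negative, so the observed y = 54.54 sits below the regression line (the line overestimates it by 3.5723).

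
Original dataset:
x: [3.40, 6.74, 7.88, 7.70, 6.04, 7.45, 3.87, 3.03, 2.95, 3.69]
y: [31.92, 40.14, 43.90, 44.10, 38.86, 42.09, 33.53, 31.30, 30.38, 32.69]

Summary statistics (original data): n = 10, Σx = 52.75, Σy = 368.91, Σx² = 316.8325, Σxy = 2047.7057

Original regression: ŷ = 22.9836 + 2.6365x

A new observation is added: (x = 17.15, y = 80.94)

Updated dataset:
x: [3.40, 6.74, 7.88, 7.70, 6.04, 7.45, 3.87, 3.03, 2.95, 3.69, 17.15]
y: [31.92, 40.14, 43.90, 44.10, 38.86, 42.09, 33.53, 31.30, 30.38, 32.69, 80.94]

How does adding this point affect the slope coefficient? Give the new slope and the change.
The slope changes from 2.6365 to 3.4612 (change of +0.8247, or +31.3%).

The new point has HIGH LEVERAGE: x = 17.15 is far from the original mean x̄ = 52.75/10 ≈ 5.28 (original range [2.95, 7.88]).

Step 1: Update the sums with the new point (n goes from 10 to 11)
Σx  = 52.75 + 17.15 = 69.90
Σy  = 368.91 + 80.94 = 449.85
Σx² = 316.8325 + 17.15² = 316.8325 + 294.1225 = 610.9550
Σxy = 2047.7057 + 17.15×80.94 = 2047.7057 + 1388.1210 = 3435.8267

Step 2: Recompute the slope with b₁ = (nΣxy − ΣxΣy) / (nΣx² − (Σx)²)
Numerator   = 11×3435.8267 − 69.90×449.85 = 37794.0937 − 31444.5150 = 6349.5787
Denominator = 11×610.9550 − 69.90² = 6720.5050 − 4886.0100 = 1834.4950
b₁(new) = 6349.5787 / 1834.4950 = 3.4612

(Same formula on the original sums: (10×2047.7057 − 52.75×368.91) / (10×316.8325 − 52.75²) = 1017.0545 / 385.7625 = 2.6365, matching the given fit.)

Step 3: Change in slope
Δβ₁ = 3.4612 − 2.6365 = +0.8247
Relative change = +0.8247 / 2.6365 × 100% = +31.3%
→ the slope increases when the point is added.

A high-leverage point only changes the slope if it is off the original line; here y = 80.94 is above the original trend, so the slope increases.
In practice: check such a point for data-entry or measurement error.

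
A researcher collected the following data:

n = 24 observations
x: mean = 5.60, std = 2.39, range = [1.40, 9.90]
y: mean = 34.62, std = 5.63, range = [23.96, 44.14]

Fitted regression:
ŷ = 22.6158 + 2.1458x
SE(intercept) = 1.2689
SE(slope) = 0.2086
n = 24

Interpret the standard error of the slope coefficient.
SE(slope) = 0.2086 measures the uncertainty in the estimated slope. The coefficient is estimated precisely (SE/|β̂₁| = 9.7%).

SE(β̂₁) = 0.2086 says: if we drew many samples of n = 24 from the same population and refit each time, the fitted slopes would scatter with a standard deviation of roughly 0.2086 around the true β₁.

Relative precision:
- SE / |β̂₁| = 0.2086 / 2.1458 = 9.7%
- Rule of thumb (under 20%: precise; 20% to under 50%: moderately precise; 50% or more: imprecise) → precise

Link to the t-test: t = β̂₁ / SE(β̂₁) = 2.1458 / 0.2086 = 10.2867, the statistic for H₀: β₁ = 0.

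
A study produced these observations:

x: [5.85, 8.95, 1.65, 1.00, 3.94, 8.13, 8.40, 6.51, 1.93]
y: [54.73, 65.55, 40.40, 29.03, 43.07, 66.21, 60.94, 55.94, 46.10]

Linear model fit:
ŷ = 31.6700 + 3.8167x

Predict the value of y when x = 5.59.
ŷ = 53.0054

Plug x = 5.59 into the fitted line:

ŷ = 31.6700 + 3.8167 × 5.59
ŷ = 31.6700 + 21.3354
ŷ = 53.0054

This is a point prediction; actual observations scatter around it by roughly the residual standard deviation.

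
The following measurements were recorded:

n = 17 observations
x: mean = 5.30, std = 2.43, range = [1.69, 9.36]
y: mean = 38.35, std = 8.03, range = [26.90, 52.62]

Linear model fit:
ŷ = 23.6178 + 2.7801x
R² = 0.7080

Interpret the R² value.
About 70.80% of the variability in y is accounted for by the regression on x (R² = 0.7080) — a strong linear fit.

R² = 1 − SS_res/SS_tot compares the residual scatter to the total scatter of y about its mean.

Here R² = 0.7080:
- Explained: 70.80% of the variation in y
- Unexplained (residual): 100% − 70.80% = 29.20%
- Rule of thumb (below 0.3 weak; 0.3 to below 0.7 moderate; 0.7 and above strong) → strong

Note: R² says nothing about causation, and a high R² does not by itself mean the linear form is appropriate — check the residuals.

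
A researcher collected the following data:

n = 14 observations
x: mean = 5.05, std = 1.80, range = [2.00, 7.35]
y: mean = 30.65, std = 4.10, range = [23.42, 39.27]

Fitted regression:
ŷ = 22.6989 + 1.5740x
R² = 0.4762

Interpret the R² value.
R² = 0.4762 means 47.62% of the variation in y is explained by the linear relationship with x. This indicates a moderate fit.

The coefficient of determination R² is the fraction of the total variation in y that the fitted line accounts for.

Here R² = 0.4762:
- Explained: 47.62% of the variation in y
- Unexplained (residual): 100% − 47.62% = 52.38%
- Rule of thumb (below 0.3 weak; 0.3 to below 0.7 moderate; 0.7 and above strong) → moderate

Equivalently, for simple linear regression R² = r², so |r| = √0.4762 ≈ 0.6901.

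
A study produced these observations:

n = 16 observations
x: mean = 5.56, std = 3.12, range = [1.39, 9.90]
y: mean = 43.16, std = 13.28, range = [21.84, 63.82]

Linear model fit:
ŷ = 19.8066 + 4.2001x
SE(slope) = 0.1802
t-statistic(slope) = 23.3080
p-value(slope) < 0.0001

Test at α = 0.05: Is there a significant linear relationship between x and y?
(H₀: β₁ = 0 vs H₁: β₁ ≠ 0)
Reject H₀: p-value < 0.0001 < α = 0.05. The linear relationship is significant at the 5% level.

Hypothesis test for the slope coefficient:

H₀: β₁ = 0 (no linear relationship)
H₁: β₁ ≠ 0 (linear relationship exists)

Test statistic: t = β̂₁ / SE(β̂₁) = 4.2001 / 0.1802 = 23.3080

p < 0.0001: how often a slope estimate this far from 0 (in SE units) would arise by chance if β₁ were truly 0.

Decision rule: reject H₀ if p-value < α.
p-value < 0.0001 < α = 0.05 → reject H₀.

There is sufficient evidence at the 5% significance level to conclude that a linear relationship exists between x and y.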